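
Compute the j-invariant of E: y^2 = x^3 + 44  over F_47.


Delta = -16(4 a^3 + 27 b^2) mod 47 = 13
-1728 * (4 a)^3 = -1728 * (4*0)^3 mod 47 = 0
j = 0 * 13^(-1) mod 47 = 0

j = 0 (mod 47)


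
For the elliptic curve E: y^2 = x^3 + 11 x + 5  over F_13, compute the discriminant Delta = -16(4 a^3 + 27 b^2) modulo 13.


4 a^3 + 27 b^2 = 4*11^3 + 27*5^2 = 5324 + 675 = 5999
Delta = -16 * (5999) = -95984
Delta mod 13 = 8

Delta = 8 (mod 13)


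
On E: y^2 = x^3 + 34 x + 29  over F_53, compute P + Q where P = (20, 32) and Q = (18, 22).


P != Q, so use the chord formula.
s = (y2 - y1) / (x2 - x1) = (43) / (51) mod 53 = 5
x3 = s^2 - x1 - x2 mod 53 = 5^2 - 20 - 18 = 40
y3 = s (x1 - x3) - y1 mod 53 = 5 * (20 - 40) - 32 = 27

P + Q = (40, 27)


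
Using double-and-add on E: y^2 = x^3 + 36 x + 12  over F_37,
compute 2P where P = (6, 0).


k = 2 = 10_2 (binary, LSB first: 01)
Double-and-add from P = (6, 0):
  bit 0 = 0: acc unchanged = O
  bit 1 = 1: acc = O + O = O

2P = O


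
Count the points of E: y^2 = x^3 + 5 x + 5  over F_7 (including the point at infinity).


For each x in F_7, count y with y^2 = x^3 + 5 x + 5 mod 7:
  x = 1: RHS = 4, y in [2, 5]  -> 2 point(s)
  x = 2: RHS = 2, y in [3, 4]  -> 2 point(s)
  x = 5: RHS = 1, y in [1, 6]  -> 2 point(s)
Affine points: 6. Add the point at infinity: total = 7.

#E(F_7) = 7


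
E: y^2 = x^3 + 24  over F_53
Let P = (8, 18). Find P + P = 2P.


Doubling: s = (3 x1^2 + a) / (2 y1)
s = (3*8^2 + 0) / (2*18) mod 53 = 23
x3 = s^2 - 2 x1 mod 53 = 23^2 - 2*8 = 36
y3 = s (x1 - x3) - y1 mod 53 = 23 * (8 - 36) - 18 = 27

2P = (36, 27)


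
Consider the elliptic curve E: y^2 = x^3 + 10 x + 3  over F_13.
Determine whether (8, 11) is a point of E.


Check whether y^2 = x^3 + 10 x + 3 (mod 13) for (x, y) = (8, 11).
LHS: y^2 = 11^2 mod 13 = 4
RHS: x^3 + 10 x + 3 = 8^3 + 10*8 + 3 mod 13 = 10
LHS != RHS

No, not on the curve


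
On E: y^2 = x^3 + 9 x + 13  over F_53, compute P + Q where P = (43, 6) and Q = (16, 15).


P != Q, so use the chord formula.
s = (y2 - y1) / (x2 - x1) = (9) / (26) mod 53 = 35
x3 = s^2 - x1 - x2 mod 53 = 35^2 - 43 - 16 = 0
y3 = s (x1 - x3) - y1 mod 53 = 35 * (43 - 0) - 6 = 15

P + Q = (0, 15)


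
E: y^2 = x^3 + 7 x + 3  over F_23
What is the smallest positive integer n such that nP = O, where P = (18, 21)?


Compute successive multiples of P until we hit O:
  1P = (18, 21)
  2P = (22, 15)
  3P = (14, 19)
  4P = (20, 1)
  5P = (16, 5)
  6P = (7, 21)
  7P = (21, 2)
  8P = (19, 16)
  ... (continuing to 31P)
  31P = O

ord(P) = 31


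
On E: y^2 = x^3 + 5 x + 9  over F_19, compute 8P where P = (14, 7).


k = 8 = 1000_2 (binary, LSB first: 0001)
Double-and-add from P = (14, 7):
  bit 0 = 0: acc unchanged = O
  bit 1 = 0: acc unchanged = O
  bit 2 = 0: acc unchanged = O
  bit 3 = 1: acc = O + (4, 13) = (4, 13)

8P = (4, 13)


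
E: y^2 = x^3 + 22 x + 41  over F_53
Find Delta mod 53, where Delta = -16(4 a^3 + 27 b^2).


4 a^3 + 27 b^2 = 4*22^3 + 27*41^2 = 42592 + 45387 = 87979
Delta = -16 * (87979) = -1407664
Delta mod 53 = 16

Delta = 16 (mod 53)


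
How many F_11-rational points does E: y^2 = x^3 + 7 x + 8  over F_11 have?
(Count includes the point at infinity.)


For each x in F_11, count y with y^2 = x^3 + 7 x + 8 mod 11:
  x = 1: RHS = 5, y in [4, 7]  -> 2 point(s)
  x = 3: RHS = 1, y in [1, 10]  -> 2 point(s)
  x = 4: RHS = 1, y in [1, 10]  -> 2 point(s)
  x = 5: RHS = 3, y in [5, 6]  -> 2 point(s)
  x = 7: RHS = 4, y in [2, 9]  -> 2 point(s)
  x = 8: RHS = 4, y in [2, 9]  -> 2 point(s)
  x = 10: RHS = 0, y in [0]  -> 1 point(s)
Affine points: 13. Add the point at infinity: total = 14.

#E(F_11) = 14


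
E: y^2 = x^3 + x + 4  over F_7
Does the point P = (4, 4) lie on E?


Check whether y^2 = x^3 + 1 x + 4 (mod 7) for (x, y) = (4, 4).
LHS: y^2 = 4^2 mod 7 = 2
RHS: x^3 + 1 x + 4 = 4^3 + 1*4 + 4 mod 7 = 2
LHS = RHS

Yes, on the curve


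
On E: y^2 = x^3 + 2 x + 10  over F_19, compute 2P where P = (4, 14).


Doubling: s = (3 x1^2 + a) / (2 y1)
s = (3*4^2 + 2) / (2*14) mod 19 = 14
x3 = s^2 - 2 x1 mod 19 = 14^2 - 2*4 = 17
y3 = s (x1 - x3) - y1 mod 19 = 14 * (4 - 17) - 14 = 13

2P = (17, 13)


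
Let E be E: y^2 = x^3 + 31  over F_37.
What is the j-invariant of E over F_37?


Delta = -16(4 a^3 + 27 b^2) mod 37 = 25
-1728 * (4 a)^3 = -1728 * (4*0)^3 mod 37 = 0
j = 0 * 25^(-1) mod 37 = 0

j = 0 (mod 37)


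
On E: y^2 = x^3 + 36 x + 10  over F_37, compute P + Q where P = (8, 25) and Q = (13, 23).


P != Q, so use the chord formula.
s = (y2 - y1) / (x2 - x1) = (35) / (5) mod 37 = 7
x3 = s^2 - x1 - x2 mod 37 = 7^2 - 8 - 13 = 28
y3 = s (x1 - x3) - y1 mod 37 = 7 * (8 - 28) - 25 = 20

P + Q = (28, 20)


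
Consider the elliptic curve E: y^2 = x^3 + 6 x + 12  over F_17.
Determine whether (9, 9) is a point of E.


Check whether y^2 = x^3 + 6 x + 12 (mod 17) for (x, y) = (9, 9).
LHS: y^2 = 9^2 mod 17 = 13
RHS: x^3 + 6 x + 12 = 9^3 + 6*9 + 12 mod 17 = 13
LHS = RHS

Yes, on the curve


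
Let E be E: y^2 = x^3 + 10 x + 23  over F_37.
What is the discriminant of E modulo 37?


4 a^3 + 27 b^2 = 4*10^3 + 27*23^2 = 4000 + 14283 = 18283
Delta = -16 * (18283) = -292528
Delta mod 37 = 31

Delta = 31 (mod 37)


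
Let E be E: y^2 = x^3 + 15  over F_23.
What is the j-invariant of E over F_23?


Delta = -16(4 a^3 + 27 b^2) mod 23 = 21
-1728 * (4 a)^3 = -1728 * (4*0)^3 mod 23 = 0
j = 0 * 21^(-1) mod 23 = 0

j = 0 (mod 23)


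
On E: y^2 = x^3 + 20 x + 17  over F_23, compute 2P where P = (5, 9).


Doubling: s = (3 x1^2 + a) / (2 y1)
s = (3*5^2 + 20) / (2*9) mod 23 = 4
x3 = s^2 - 2 x1 mod 23 = 4^2 - 2*5 = 6
y3 = s (x1 - x3) - y1 mod 23 = 4 * (5 - 6) - 9 = 10

2P = (6, 10)


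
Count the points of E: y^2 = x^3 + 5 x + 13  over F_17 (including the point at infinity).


For each x in F_17, count y with y^2 = x^3 + 5 x + 13 mod 17:
  x = 0: RHS = 13, y in [8, 9]  -> 2 point(s)
  x = 1: RHS = 2, y in [6, 11]  -> 2 point(s)
  x = 3: RHS = 4, y in [2, 15]  -> 2 point(s)
  x = 6: RHS = 4, y in [2, 15]  -> 2 point(s)
  x = 7: RHS = 0, y in [0]  -> 1 point(s)
  x = 8: RHS = 4, y in [2, 15]  -> 2 point(s)
  x = 10: RHS = 9, y in [3, 14]  -> 2 point(s)
  x = 12: RHS = 16, y in [4, 13]  -> 2 point(s)
Affine points: 15. Add the point at infinity: total = 16.

#E(F_17) = 16


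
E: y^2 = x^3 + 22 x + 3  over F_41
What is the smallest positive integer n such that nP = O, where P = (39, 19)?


Compute successive multiples of P until we hit O:
  1P = (39, 19)
  2P = (14, 12)
  3P = (38, 19)
  4P = (5, 22)
  5P = (34, 30)
  6P = (4, 27)
  7P = (18, 9)
  8P = (15, 10)
  ... (continuing to 39P)
  39P = O

ord(P) = 39


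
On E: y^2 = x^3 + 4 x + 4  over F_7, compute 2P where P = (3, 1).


k = 2 = 10_2 (binary, LSB first: 01)
Double-and-add from P = (3, 1):
  bit 0 = 0: acc unchanged = O
  bit 1 = 1: acc = O + (5, 3) = (5, 3)

2P = (5, 3)


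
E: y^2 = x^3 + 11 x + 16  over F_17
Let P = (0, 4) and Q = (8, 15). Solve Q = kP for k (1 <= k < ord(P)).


Enumerate multiples of P until we hit Q = (8, 15):
  1P = (0, 4)
  2P = (8, 2)
  3P = (8, 15)
Match found at i = 3.

k = 3


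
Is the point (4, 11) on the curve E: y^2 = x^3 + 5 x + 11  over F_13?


Check whether y^2 = x^3 + 5 x + 11 (mod 13) for (x, y) = (4, 11).
LHS: y^2 = 11^2 mod 13 = 4
RHS: x^3 + 5 x + 11 = 4^3 + 5*4 + 11 mod 13 = 4
LHS = RHS

Yes, on the curve


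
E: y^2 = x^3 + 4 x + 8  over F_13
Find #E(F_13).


For each x in F_13, count y with y^2 = x^3 + 4 x + 8 mod 13:
  x = 1: RHS = 0, y in [0]  -> 1 point(s)
  x = 4: RHS = 10, y in [6, 7]  -> 2 point(s)
  x = 5: RHS = 10, y in [6, 7]  -> 2 point(s)
  x = 6: RHS = 1, y in [1, 12]  -> 2 point(s)
  x = 12: RHS = 3, y in [4, 9]  -> 2 point(s)
Affine points: 9. Add the point at infinity: total = 10.

#E(F_13) = 10


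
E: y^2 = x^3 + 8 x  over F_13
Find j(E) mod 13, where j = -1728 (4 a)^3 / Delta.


Delta = -16(4 a^3 + 27 b^2) mod 13 = 5
-1728 * (4 a)^3 = -1728 * (4*8)^3 mod 13 = 8
j = 8 * 5^(-1) mod 13 = 12

j = 12 (mod 13)


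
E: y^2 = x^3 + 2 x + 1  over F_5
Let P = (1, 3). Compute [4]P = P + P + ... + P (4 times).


k = 4 = 100_2 (binary, LSB first: 001)
Double-and-add from P = (1, 3):
  bit 0 = 0: acc unchanged = O
  bit 1 = 0: acc unchanged = O
  bit 2 = 1: acc = O + (0, 1) = (0, 1)

4P = (0, 1)


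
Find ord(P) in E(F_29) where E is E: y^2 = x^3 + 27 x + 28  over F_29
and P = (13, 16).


Compute successive multiples of P until we hit O:
  1P = (13, 16)
  2P = (19, 18)
  3P = (10, 14)
  4P = (0, 12)
  5P = (7, 26)
  6P = (15, 26)
  7P = (26, 6)
  8P = (28, 0)
  ... (continuing to 16P)
  16P = O

ord(P) = 16


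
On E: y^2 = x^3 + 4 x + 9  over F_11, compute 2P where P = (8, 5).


Doubling: s = (3 x1^2 + a) / (2 y1)
s = (3*8^2 + 4) / (2*5) mod 11 = 2
x3 = s^2 - 2 x1 mod 11 = 2^2 - 2*8 = 10
y3 = s (x1 - x3) - y1 mod 11 = 2 * (8 - 10) - 5 = 2

2P = (10, 2)


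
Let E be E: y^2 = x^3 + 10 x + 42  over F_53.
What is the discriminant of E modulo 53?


4 a^3 + 27 b^2 = 4*10^3 + 27*42^2 = 4000 + 47628 = 51628
Delta = -16 * (51628) = -826048
Delta mod 53 = 10

Delta = 10 (mod 53)


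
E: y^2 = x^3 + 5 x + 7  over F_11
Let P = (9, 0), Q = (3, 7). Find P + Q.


P != Q, so use the chord formula.
s = (y2 - y1) / (x2 - x1) = (7) / (5) mod 11 = 8
x3 = s^2 - x1 - x2 mod 11 = 8^2 - 9 - 3 = 8
y3 = s (x1 - x3) - y1 mod 11 = 8 * (9 - 8) - 0 = 8

P + Q = (8, 8)


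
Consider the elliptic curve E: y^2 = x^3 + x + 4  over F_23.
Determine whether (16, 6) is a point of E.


Check whether y^2 = x^3 + 1 x + 4 (mod 23) for (x, y) = (16, 6).
LHS: y^2 = 6^2 mod 23 = 13
RHS: x^3 + 1 x + 4 = 16^3 + 1*16 + 4 mod 23 = 22
LHS != RHS

No, not on the curve


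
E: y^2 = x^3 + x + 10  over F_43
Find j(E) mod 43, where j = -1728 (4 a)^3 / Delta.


Delta = -16(4 a^3 + 27 b^2) mod 43 = 37
-1728 * (4 a)^3 = -1728 * (4*1)^3 mod 43 = 4
j = 4 * 37^(-1) mod 43 = 28

j = 28 (mod 43)


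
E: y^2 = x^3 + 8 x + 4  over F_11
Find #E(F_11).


For each x in F_11, count y with y^2 = x^3 + 8 x + 4 mod 11:
  x = 0: RHS = 4, y in [2, 9]  -> 2 point(s)
  x = 3: RHS = 0, y in [0]  -> 1 point(s)
  x = 4: RHS = 1, y in [1, 10]  -> 2 point(s)
  x = 5: RHS = 4, y in [2, 9]  -> 2 point(s)
  x = 6: RHS = 4, y in [2, 9]  -> 2 point(s)
Affine points: 9. Add the point at infinity: total = 10.

#E(F_11) = 10


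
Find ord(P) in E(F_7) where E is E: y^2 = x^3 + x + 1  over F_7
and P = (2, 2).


Compute successive multiples of P until we hit O:
  1P = (2, 2)
  2P = (0, 1)
  3P = (0, 6)
  4P = (2, 5)
  5P = O

ord(P) = 5


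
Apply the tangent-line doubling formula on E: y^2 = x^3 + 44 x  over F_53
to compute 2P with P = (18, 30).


Doubling: s = (3 x1^2 + a) / (2 y1)
s = (3*18^2 + 44) / (2*30) mod 53 = 24
x3 = s^2 - 2 x1 mod 53 = 24^2 - 2*18 = 10
y3 = s (x1 - x3) - y1 mod 53 = 24 * (18 - 10) - 30 = 3

2P = (10, 3)


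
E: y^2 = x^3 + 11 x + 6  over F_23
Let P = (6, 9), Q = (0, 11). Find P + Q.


P != Q, so use the chord formula.
s = (y2 - y1) / (x2 - x1) = (2) / (17) mod 23 = 15
x3 = s^2 - x1 - x2 mod 23 = 15^2 - 6 - 0 = 12
y3 = s (x1 - x3) - y1 mod 23 = 15 * (6 - 12) - 9 = 16

P + Q = (12, 16)


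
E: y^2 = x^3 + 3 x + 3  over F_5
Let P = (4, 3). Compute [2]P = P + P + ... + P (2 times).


k = 2 = 10_2 (binary, LSB first: 01)
Double-and-add from P = (4, 3):
  bit 0 = 0: acc unchanged = O
  bit 1 = 1: acc = O + (3, 3) = (3, 3)

2P = (3, 3)


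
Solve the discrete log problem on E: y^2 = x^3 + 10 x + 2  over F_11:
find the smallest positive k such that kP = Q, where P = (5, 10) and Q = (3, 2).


Enumerate multiples of P until we hit Q = (3, 2):
  1P = (5, 10)
  2P = (6, 5)
  3P = (3, 2)
Match found at i = 3.

k = 3


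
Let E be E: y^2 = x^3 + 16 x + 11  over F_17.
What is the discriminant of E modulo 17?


4 a^3 + 27 b^2 = 4*16^3 + 27*11^2 = 16384 + 3267 = 19651
Delta = -16 * (19651) = -314416
Delta mod 17 = 16

Delta = 16 (mod 17)


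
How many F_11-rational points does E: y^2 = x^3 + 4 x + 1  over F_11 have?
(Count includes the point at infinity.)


For each x in F_11, count y with y^2 = x^3 + 4 x + 1 mod 11:
  x = 0: RHS = 1, y in [1, 10]  -> 2 point(s)
  x = 4: RHS = 4, y in [2, 9]  -> 2 point(s)
  x = 5: RHS = 3, y in [5, 6]  -> 2 point(s)
  x = 7: RHS = 9, y in [3, 8]  -> 2 point(s)
Affine points: 8. Add the point at infinity: total = 9.

#E(F_11) = 9


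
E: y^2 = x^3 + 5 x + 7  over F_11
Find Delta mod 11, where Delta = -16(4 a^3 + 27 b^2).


4 a^3 + 27 b^2 = 4*5^3 + 27*7^2 = 500 + 1323 = 1823
Delta = -16 * (1823) = -29168
Delta mod 11 = 4

Delta = 4 (mod 11)


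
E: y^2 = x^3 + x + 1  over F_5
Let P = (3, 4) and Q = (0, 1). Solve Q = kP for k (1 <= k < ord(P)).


Enumerate multiples of P until we hit Q = (0, 1):
  1P = (3, 4)
  2P = (0, 4)
  3P = (2, 1)
  4P = (4, 3)
  5P = (4, 2)
  6P = (2, 4)
  7P = (0, 1)
Match found at i = 7.

k = 7


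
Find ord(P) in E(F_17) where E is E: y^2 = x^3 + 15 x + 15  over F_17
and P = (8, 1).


Compute successive multiples of P until we hit O:
  1P = (8, 1)
  2P = (16, 4)
  3P = (12, 6)
  4P = (6, 10)
  5P = (2, 6)
  6P = (11, 10)
  7P = (7, 2)
  8P = (3, 11)
  ... (continuing to 21P)
  21P = O

ord(P) = 21


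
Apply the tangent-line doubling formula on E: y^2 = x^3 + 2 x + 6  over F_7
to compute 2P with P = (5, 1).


Doubling: s = (3 x1^2 + a) / (2 y1)
s = (3*5^2 + 2) / (2*1) mod 7 = 0
x3 = s^2 - 2 x1 mod 7 = 0^2 - 2*5 = 4
y3 = s (x1 - x3) - y1 mod 7 = 0 * (5 - 4) - 1 = 6

2P = (4, 6)


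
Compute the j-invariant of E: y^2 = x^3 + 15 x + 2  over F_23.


Delta = -16(4 a^3 + 27 b^2) mod 23 = 13
-1728 * (4 a)^3 = -1728 * (4*15)^3 mod 23 = 2
j = 2 * 13^(-1) mod 23 = 9

j = 9 (mod 23)


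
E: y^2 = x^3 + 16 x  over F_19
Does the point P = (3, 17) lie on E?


Check whether y^2 = x^3 + 16 x + 0 (mod 19) for (x, y) = (3, 17).
LHS: y^2 = 17^2 mod 19 = 4
RHS: x^3 + 16 x + 0 = 3^3 + 16*3 + 0 mod 19 = 18
LHS != RHS

No, not on the curve


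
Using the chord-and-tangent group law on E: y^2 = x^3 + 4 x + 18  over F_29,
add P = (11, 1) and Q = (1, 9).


P != Q, so use the chord formula.
s = (y2 - y1) / (x2 - x1) = (8) / (19) mod 29 = 5
x3 = s^2 - x1 - x2 mod 29 = 5^2 - 11 - 1 = 13
y3 = s (x1 - x3) - y1 mod 29 = 5 * (11 - 13) - 1 = 18

P + Q = (13, 18)


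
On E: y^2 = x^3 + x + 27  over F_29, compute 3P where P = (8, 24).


k = 3 = 11_2 (binary, LSB first: 11)
Double-and-add from P = (8, 24):
  bit 0 = 1: acc = O + (8, 24) = (8, 24)
  bit 1 = 1: acc = (8, 24) + (14, 28) = (1, 0)

3P = (1, 0)


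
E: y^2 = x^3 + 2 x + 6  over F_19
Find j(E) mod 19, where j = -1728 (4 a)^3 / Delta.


Delta = -16(4 a^3 + 27 b^2) mod 19 = 10
-1728 * (4 a)^3 = -1728 * (4*2)^3 mod 19 = 18
j = 18 * 10^(-1) mod 19 = 17

j = 17 (mod 19)


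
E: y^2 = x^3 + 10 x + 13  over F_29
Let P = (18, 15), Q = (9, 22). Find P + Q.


P != Q, so use the chord formula.
s = (y2 - y1) / (x2 - x1) = (7) / (20) mod 29 = 25
x3 = s^2 - x1 - x2 mod 29 = 25^2 - 18 - 9 = 18
y3 = s (x1 - x3) - y1 mod 29 = 25 * (18 - 18) - 15 = 14

P + Q = (18, 14)


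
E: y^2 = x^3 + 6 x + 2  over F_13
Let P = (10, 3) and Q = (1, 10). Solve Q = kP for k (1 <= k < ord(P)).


Enumerate multiples of P until we hit Q = (1, 10):
  1P = (10, 3)
  2P = (7, 7)
  3P = (5, 12)
  4P = (8, 9)
  5P = (4, 5)
  6P = (2, 3)
  7P = (1, 10)
Match found at i = 7.

k = 7


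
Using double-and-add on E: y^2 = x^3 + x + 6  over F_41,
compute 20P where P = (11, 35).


k = 20 = 10100_2 (binary, LSB first: 00101)
Double-and-add from P = (11, 35):
  bit 0 = 0: acc unchanged = O
  bit 1 = 0: acc unchanged = O
  bit 2 = 1: acc = O + (16, 31) = (16, 31)
  bit 3 = 0: acc unchanged = (16, 31)
  bit 4 = 1: acc = (16, 31) + (3, 6) = (24, 23)

20P = (24, 23)


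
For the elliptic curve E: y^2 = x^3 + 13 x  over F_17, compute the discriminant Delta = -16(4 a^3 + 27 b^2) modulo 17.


4 a^3 + 27 b^2 = 4*13^3 + 27*0^2 = 8788 + 0 = 8788
Delta = -16 * (8788) = -140608
Delta mod 17 = 16

Delta = 16 (mod 17)


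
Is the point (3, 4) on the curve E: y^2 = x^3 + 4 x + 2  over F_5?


Check whether y^2 = x^3 + 4 x + 2 (mod 5) for (x, y) = (3, 4).
LHS: y^2 = 4^2 mod 5 = 1
RHS: x^3 + 4 x + 2 = 3^3 + 4*3 + 2 mod 5 = 1
LHS = RHS

Yes, on the curve


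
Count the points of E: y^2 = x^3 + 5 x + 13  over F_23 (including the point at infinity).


For each x in F_23, count y with y^2 = x^3 + 5 x + 13 mod 23:
  x = 0: RHS = 13, y in [6, 17]  -> 2 point(s)
  x = 2: RHS = 8, y in [10, 13]  -> 2 point(s)
  x = 3: RHS = 9, y in [3, 20]  -> 2 point(s)
  x = 5: RHS = 2, y in [5, 18]  -> 2 point(s)
  x = 6: RHS = 6, y in [11, 12]  -> 2 point(s)
  x = 7: RHS = 0, y in [0]  -> 1 point(s)
  x = 8: RHS = 13, y in [6, 17]  -> 2 point(s)
  x = 15: RHS = 13, y in [6, 17]  -> 2 point(s)
  x = 16: RHS = 3, y in [7, 16]  -> 2 point(s)
  x = 18: RHS = 1, y in [1, 22]  -> 2 point(s)
  x = 21: RHS = 18, y in [8, 15]  -> 2 point(s)
Affine points: 21. Add the point at infinity: total = 22.

#E(F_23) = 22


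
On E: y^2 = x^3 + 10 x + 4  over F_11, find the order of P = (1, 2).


Compute successive multiples of P until we hit O:
  1P = (1, 2)
  2P = (1, 9)
  3P = O

ord(P) = 3


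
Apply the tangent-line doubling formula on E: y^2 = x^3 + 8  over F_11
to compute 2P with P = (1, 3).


Doubling: s = (3 x1^2 + a) / (2 y1)
s = (3*1^2 + 0) / (2*3) mod 11 = 6
x3 = s^2 - 2 x1 mod 11 = 6^2 - 2*1 = 1
y3 = s (x1 - x3) - y1 mod 11 = 6 * (1 - 1) - 3 = 8

2P = (1, 8)


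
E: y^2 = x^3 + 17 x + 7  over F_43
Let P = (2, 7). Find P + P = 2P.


Doubling: s = (3 x1^2 + a) / (2 y1)
s = (3*2^2 + 17) / (2*7) mod 43 = 42
x3 = s^2 - 2 x1 mod 43 = 42^2 - 2*2 = 40
y3 = s (x1 - x3) - y1 mod 43 = 42 * (2 - 40) - 7 = 31

2P = (40, 31)


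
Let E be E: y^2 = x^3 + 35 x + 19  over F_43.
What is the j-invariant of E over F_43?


Delta = -16(4 a^3 + 27 b^2) mod 43 = 11
-1728 * (4 a)^3 = -1728 * (4*35)^3 mod 43 = 16
j = 16 * 11^(-1) mod 43 = 21

j = 21 (mod 43)


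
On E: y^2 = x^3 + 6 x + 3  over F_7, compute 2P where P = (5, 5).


k = 2 = 10_2 (binary, LSB first: 01)
Double-and-add from P = (5, 5):
  bit 0 = 0: acc unchanged = O
  bit 1 = 1: acc = O + (5, 2) = (5, 2)

2P = (5, 2)


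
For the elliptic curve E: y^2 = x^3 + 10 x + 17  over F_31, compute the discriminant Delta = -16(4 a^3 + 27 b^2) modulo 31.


4 a^3 + 27 b^2 = 4*10^3 + 27*17^2 = 4000 + 7803 = 11803
Delta = -16 * (11803) = -188848
Delta mod 31 = 4

Delta = 4 (mod 31)


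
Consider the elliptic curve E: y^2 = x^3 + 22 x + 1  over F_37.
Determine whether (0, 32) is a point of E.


Check whether y^2 = x^3 + 22 x + 1 (mod 37) for (x, y) = (0, 32).
LHS: y^2 = 32^2 mod 37 = 25
RHS: x^3 + 22 x + 1 = 0^3 + 22*0 + 1 mod 37 = 1
LHS != RHS

No, not on the curve


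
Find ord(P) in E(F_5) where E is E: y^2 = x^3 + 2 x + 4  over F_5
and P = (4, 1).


Compute successive multiples of P until we hit O:
  1P = (4, 1)
  2P = (2, 4)
  3P = (0, 3)
  4P = (0, 2)
  5P = (2, 1)
  6P = (4, 4)
  7P = O

ord(P) = 7


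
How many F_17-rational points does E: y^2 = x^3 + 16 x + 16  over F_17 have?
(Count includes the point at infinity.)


For each x in F_17, count y with y^2 = x^3 + 16 x + 16 mod 17:
  x = 0: RHS = 16, y in [4, 13]  -> 2 point(s)
  x = 1: RHS = 16, y in [4, 13]  -> 2 point(s)
  x = 4: RHS = 8, y in [5, 12]  -> 2 point(s)
  x = 5: RHS = 0, y in [0]  -> 1 point(s)
  x = 12: RHS = 15, y in [7, 10]  -> 2 point(s)
  x = 14: RHS = 9, y in [3, 14]  -> 2 point(s)
  x = 16: RHS = 16, y in [4, 13]  -> 2 point(s)
Affine points: 13. Add the point at infinity: total = 14.

#E(F_17) = 14


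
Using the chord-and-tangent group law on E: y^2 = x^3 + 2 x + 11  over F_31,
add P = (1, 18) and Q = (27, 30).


P != Q, so use the chord formula.
s = (y2 - y1) / (x2 - x1) = (12) / (26) mod 31 = 10
x3 = s^2 - x1 - x2 mod 31 = 10^2 - 1 - 27 = 10
y3 = s (x1 - x3) - y1 mod 31 = 10 * (1 - 10) - 18 = 16

P + Q = (10, 16)


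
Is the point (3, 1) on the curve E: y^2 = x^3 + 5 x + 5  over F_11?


Check whether y^2 = x^3 + 5 x + 5 (mod 11) for (x, y) = (3, 1).
LHS: y^2 = 1^2 mod 11 = 1
RHS: x^3 + 5 x + 5 = 3^3 + 5*3 + 5 mod 11 = 3
LHS != RHS

No, not on the curve


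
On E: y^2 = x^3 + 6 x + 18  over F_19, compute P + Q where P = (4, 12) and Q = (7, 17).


P != Q, so use the chord formula.
s = (y2 - y1) / (x2 - x1) = (5) / (3) mod 19 = 8
x3 = s^2 - x1 - x2 mod 19 = 8^2 - 4 - 7 = 15
y3 = s (x1 - x3) - y1 mod 19 = 8 * (4 - 15) - 12 = 14

P + Q = (15, 14)


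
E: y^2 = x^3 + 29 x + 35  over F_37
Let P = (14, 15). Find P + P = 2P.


Doubling: s = (3 x1^2 + a) / (2 y1)
s = (3*14^2 + 29) / (2*15) mod 37 = 7
x3 = s^2 - 2 x1 mod 37 = 7^2 - 2*14 = 21
y3 = s (x1 - x3) - y1 mod 37 = 7 * (14 - 21) - 15 = 10

2P = (21, 10)


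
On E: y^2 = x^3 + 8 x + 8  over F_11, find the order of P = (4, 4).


Compute successive multiples of P until we hit O:
  1P = (4, 4)
  2P = (8, 1)
  3P = (3, 9)
  4P = (7, 0)
  5P = (3, 2)
  6P = (8, 10)
  7P = (4, 7)
  8P = O

ord(P) = 8


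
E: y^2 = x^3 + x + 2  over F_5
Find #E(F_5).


For each x in F_5, count y with y^2 = x^3 + 1 x + 2 mod 5:
  x = 1: RHS = 4, y in [2, 3]  -> 2 point(s)
  x = 4: RHS = 0, y in [0]  -> 1 point(s)
Affine points: 3. Add the point at infinity: total = 4.

#E(F_5) = 4


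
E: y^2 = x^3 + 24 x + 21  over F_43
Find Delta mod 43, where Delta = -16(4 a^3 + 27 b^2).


4 a^3 + 27 b^2 = 4*24^3 + 27*21^2 = 55296 + 11907 = 67203
Delta = -16 * (67203) = -1075248
Delta mod 43 = 10

Delta = 10 (mod 43)


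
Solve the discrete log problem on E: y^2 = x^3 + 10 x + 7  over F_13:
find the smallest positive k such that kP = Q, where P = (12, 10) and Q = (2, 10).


Enumerate multiples of P until we hit Q = (2, 10):
  1P = (12, 10)
  2P = (2, 3)
  3P = (3, 8)
  4P = (8, 1)
  5P = (7, 11)
  6P = (6, 7)
  7P = (5, 0)
  8P = (6, 6)
  9P = (7, 2)
  10P = (8, 12)
  11P = (3, 5)
  12P = (2, 10)
Match found at i = 12.

k = 12


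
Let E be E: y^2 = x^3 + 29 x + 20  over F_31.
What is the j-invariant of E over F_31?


Delta = -16(4 a^3 + 27 b^2) mod 31 = 10
-1728 * (4 a)^3 = -1728 * (4*29)^3 mod 31 = 27
j = 27 * 10^(-1) mod 31 = 12

j = 12 (mod 31)


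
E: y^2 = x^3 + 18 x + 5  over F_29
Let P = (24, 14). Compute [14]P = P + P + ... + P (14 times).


k = 14 = 1110_2 (binary, LSB first: 0111)
Double-and-add from P = (24, 14):
  bit 0 = 0: acc unchanged = O
  bit 1 = 1: acc = O + (17, 2) = (17, 2)
  bit 2 = 1: acc = (17, 2) + (0, 11) = (18, 19)
  bit 3 = 1: acc = (18, 19) + (22, 0) = (17, 27)

14P = (17, 27)


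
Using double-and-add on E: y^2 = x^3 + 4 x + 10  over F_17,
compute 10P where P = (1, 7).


k = 10 = 1010_2 (binary, LSB first: 0101)
Double-and-add from P = (1, 7):
  bit 0 = 0: acc unchanged = O
  bit 1 = 1: acc = O + (11, 5) = (11, 5)
  bit 2 = 0: acc unchanged = (11, 5)
  bit 3 = 1: acc = (11, 5) + (10, 8) = (5, 11)

10P = (5, 11)


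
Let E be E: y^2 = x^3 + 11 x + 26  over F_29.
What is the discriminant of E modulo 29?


4 a^3 + 27 b^2 = 4*11^3 + 27*26^2 = 5324 + 18252 = 23576
Delta = -16 * (23576) = -377216
Delta mod 29 = 16

Delta = 16 (mod 29)


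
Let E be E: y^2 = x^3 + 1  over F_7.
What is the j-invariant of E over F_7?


Delta = -16(4 a^3 + 27 b^2) mod 7 = 2
-1728 * (4 a)^3 = -1728 * (4*0)^3 mod 7 = 0
j = 0 * 2^(-1) mod 7 = 0

j = 0 (mod 7)


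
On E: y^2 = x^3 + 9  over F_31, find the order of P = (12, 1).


Compute successive multiples of P until we hit O:
  1P = (12, 1)
  2P = (8, 26)
  3P = (21, 1)
  4P = (29, 30)
  5P = (9, 26)
  6P = (14, 26)
  7P = (14, 5)
  8P = (9, 5)
  ... (continuing to 13P)
  13P = O

ord(P) = 13


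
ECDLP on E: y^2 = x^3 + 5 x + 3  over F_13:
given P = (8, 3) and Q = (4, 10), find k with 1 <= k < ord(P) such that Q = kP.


Enumerate multiples of P until we hit Q = (4, 10):
  1P = (8, 3)
  2P = (0, 4)
  3P = (4, 3)
  4P = (1, 10)
  5P = (5, 7)
  6P = (9, 7)
  7P = (12, 7)
  8P = (7, 11)
  9P = (10, 0)
  10P = (7, 2)
  11P = (12, 6)
  12P = (9, 6)
  13P = (5, 6)
  14P = (1, 3)
  15P = (4, 10)
Match found at i = 15.

k = 15


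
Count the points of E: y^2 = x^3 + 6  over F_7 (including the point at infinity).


For each x in F_7, count y with y^2 = x^3 + 0 x + 6 mod 7:
  x = 1: RHS = 0, y in [0]  -> 1 point(s)
  x = 2: RHS = 0, y in [0]  -> 1 point(s)
  x = 4: RHS = 0, y in [0]  -> 1 point(s)
Affine points: 3. Add the point at infinity: total = 4.

#E(F_7) = 4


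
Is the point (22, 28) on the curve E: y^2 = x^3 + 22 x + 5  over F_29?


Check whether y^2 = x^3 + 22 x + 5 (mod 29) for (x, y) = (22, 28).
LHS: y^2 = 28^2 mod 29 = 1
RHS: x^3 + 22 x + 5 = 22^3 + 22*22 + 5 mod 29 = 1
LHS = RHS

Yes, on the curve


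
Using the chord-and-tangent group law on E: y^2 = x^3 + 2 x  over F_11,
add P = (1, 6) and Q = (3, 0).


P != Q, so use the chord formula.
s = (y2 - y1) / (x2 - x1) = (5) / (2) mod 11 = 8
x3 = s^2 - x1 - x2 mod 11 = 8^2 - 1 - 3 = 5
y3 = s (x1 - x3) - y1 mod 11 = 8 * (1 - 5) - 6 = 6

P + Q = (5, 6)


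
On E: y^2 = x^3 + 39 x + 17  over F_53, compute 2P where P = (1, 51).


Doubling: s = (3 x1^2 + a) / (2 y1)
s = (3*1^2 + 39) / (2*51) mod 53 = 16
x3 = s^2 - 2 x1 mod 53 = 16^2 - 2*1 = 42
y3 = s (x1 - x3) - y1 mod 53 = 16 * (1 - 42) - 51 = 35

2P = (42, 35)


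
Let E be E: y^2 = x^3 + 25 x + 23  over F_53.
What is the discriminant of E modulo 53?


4 a^3 + 27 b^2 = 4*25^3 + 27*23^2 = 62500 + 14283 = 76783
Delta = -16 * (76783) = -1228528
Delta mod 53 = 12

Delta = 12 (mod 53)


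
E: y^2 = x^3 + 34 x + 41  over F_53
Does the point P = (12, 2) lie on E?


Check whether y^2 = x^3 + 34 x + 41 (mod 53) for (x, y) = (12, 2).
LHS: y^2 = 2^2 mod 53 = 4
RHS: x^3 + 34 x + 41 = 12^3 + 34*12 + 41 mod 53 = 4
LHS = RHS

Yes, on the curve


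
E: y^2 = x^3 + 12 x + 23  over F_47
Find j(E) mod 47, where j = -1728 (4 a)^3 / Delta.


Delta = -16(4 a^3 + 27 b^2) mod 47 = 32
-1728 * (4 a)^3 = -1728 * (4*12)^3 mod 47 = 11
j = 11 * 32^(-1) mod 47 = 40

j = 40 (mod 47)


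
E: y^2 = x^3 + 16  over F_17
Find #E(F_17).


For each x in F_17, count y with y^2 = x^3 + 0 x + 16 mod 17:
  x = 0: RHS = 16, y in [4, 13]  -> 2 point(s)
  x = 1: RHS = 0, y in [0]  -> 1 point(s)
  x = 3: RHS = 9, y in [3, 14]  -> 2 point(s)
  x = 7: RHS = 2, y in [6, 11]  -> 2 point(s)
  x = 8: RHS = 1, y in [1, 16]  -> 2 point(s)
  x = 10: RHS = 13, y in [8, 9]  -> 2 point(s)
  x = 11: RHS = 4, y in [2, 15]  -> 2 point(s)
  x = 15: RHS = 8, y in [5, 12]  -> 2 point(s)
  x = 16: RHS = 15, y in [7, 10]  -> 2 point(s)
Affine points: 17. Add the point at infinity: total = 18.

#E(F_17) = 18


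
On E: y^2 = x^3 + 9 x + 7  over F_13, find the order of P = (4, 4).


Compute successive multiples of P until we hit O:
  1P = (4, 4)
  2P = (6, 11)
  3P = (12, 7)
  4P = (1, 2)
  5P = (7, 7)
  6P = (3, 10)
  7P = (3, 3)
  8P = (7, 6)
  ... (continuing to 13P)
  13P = O

ord(P) = 13


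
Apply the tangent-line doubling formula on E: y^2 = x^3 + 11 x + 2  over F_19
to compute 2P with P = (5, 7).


Doubling: s = (3 x1^2 + a) / (2 y1)
s = (3*5^2 + 11) / (2*7) mod 19 = 17
x3 = s^2 - 2 x1 mod 19 = 17^2 - 2*5 = 13
y3 = s (x1 - x3) - y1 mod 19 = 17 * (5 - 13) - 7 = 9

2P = (13, 9)


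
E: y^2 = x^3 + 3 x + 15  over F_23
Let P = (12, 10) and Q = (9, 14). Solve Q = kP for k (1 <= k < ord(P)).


Enumerate multiples of P until we hit Q = (9, 14):
  1P = (12, 10)
  2P = (2, 12)
  3P = (21, 1)
  4P = (14, 15)
  5P = (9, 9)
  6P = (20, 18)
  7P = (15, 10)
  8P = (19, 13)
  9P = (18, 17)
  10P = (18, 6)
  11P = (19, 10)
  12P = (15, 13)
  13P = (20, 5)
  14P = (9, 14)
Match found at i = 14.

k = 14


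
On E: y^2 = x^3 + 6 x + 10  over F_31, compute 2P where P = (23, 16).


k = 2 = 10_2 (binary, LSB first: 01)
Double-and-add from P = (23, 16):
  bit 0 = 0: acc unchanged = O
  bit 1 = 1: acc = O + (5, 14) = (5, 14)

2P = (5, 14)


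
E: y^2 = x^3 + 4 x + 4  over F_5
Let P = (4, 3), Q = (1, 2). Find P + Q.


P != Q, so use the chord formula.
s = (y2 - y1) / (x2 - x1) = (4) / (2) mod 5 = 2
x3 = s^2 - x1 - x2 mod 5 = 2^2 - 4 - 1 = 4
y3 = s (x1 - x3) - y1 mod 5 = 2 * (4 - 4) - 3 = 2

P + Q = (4, 2)


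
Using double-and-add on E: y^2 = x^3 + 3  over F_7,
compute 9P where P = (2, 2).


k = 9 = 1001_2 (binary, LSB first: 1001)
Double-and-add from P = (2, 2):
  bit 0 = 1: acc = O + (2, 2) = (2, 2)
  bit 1 = 0: acc unchanged = (2, 2)
  bit 2 = 0: acc unchanged = (2, 2)
  bit 3 = 1: acc = (2, 2) + (6, 4) = (1, 2)

9P = (1, 2)


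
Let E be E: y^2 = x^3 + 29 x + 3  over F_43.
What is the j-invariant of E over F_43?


Delta = -16(4 a^3 + 27 b^2) mod 43 = 29
-1728 * (4 a)^3 = -1728 * (4*29)^3 mod 43 = 32
j = 32 * 29^(-1) mod 43 = 10

j = 10 (mod 43)


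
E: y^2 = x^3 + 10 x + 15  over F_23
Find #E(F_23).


For each x in F_23, count y with y^2 = x^3 + 10 x + 15 mod 23:
  x = 1: RHS = 3, y in [7, 16]  -> 2 point(s)
  x = 3: RHS = 3, y in [7, 16]  -> 2 point(s)
  x = 4: RHS = 4, y in [2, 21]  -> 2 point(s)
  x = 5: RHS = 6, y in [11, 12]  -> 2 point(s)
  x = 8: RHS = 9, y in [3, 20]  -> 2 point(s)
  x = 9: RHS = 6, y in [11, 12]  -> 2 point(s)
  x = 12: RHS = 0, y in [0]  -> 1 point(s)
  x = 14: RHS = 1, y in [1, 22]  -> 2 point(s)
  x = 16: RHS = 16, y in [4, 19]  -> 2 point(s)
  x = 18: RHS = 1, y in [1, 22]  -> 2 point(s)
  x = 19: RHS = 3, y in [7, 16]  -> 2 point(s)
  x = 20: RHS = 4, y in [2, 21]  -> 2 point(s)
  x = 22: RHS = 4, y in [2, 21]  -> 2 point(s)
Affine points: 25. Add the point at infinity: total = 26.

#E(F_23) = 26


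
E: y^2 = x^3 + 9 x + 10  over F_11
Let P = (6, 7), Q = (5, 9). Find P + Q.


P != Q, so use the chord formula.
s = (y2 - y1) / (x2 - x1) = (2) / (10) mod 11 = 9
x3 = s^2 - x1 - x2 mod 11 = 9^2 - 6 - 5 = 4
y3 = s (x1 - x3) - y1 mod 11 = 9 * (6 - 4) - 7 = 0

P + Q = (4, 0)


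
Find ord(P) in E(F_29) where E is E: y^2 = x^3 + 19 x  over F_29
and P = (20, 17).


Compute successive multiples of P until we hit O:
  1P = (20, 17)
  2P = (25, 11)
  3P = (4, 16)
  4P = (28, 26)
  5P = (9, 28)
  6P = (1, 22)
  7P = (1, 7)
  8P = (9, 1)
  ... (continuing to 13P)
  13P = O

ord(P) = 13


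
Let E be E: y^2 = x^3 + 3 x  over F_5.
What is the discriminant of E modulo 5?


4 a^3 + 27 b^2 = 4*3^3 + 27*0^2 = 108 + 0 = 108
Delta = -16 * (108) = -1728
Delta mod 5 = 2

Delta = 2 (mod 5)


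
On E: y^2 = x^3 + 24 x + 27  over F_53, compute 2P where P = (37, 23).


Doubling: s = (3 x1^2 + a) / (2 y1)
s = (3*37^2 + 24) / (2*23) mod 53 = 8
x3 = s^2 - 2 x1 mod 53 = 8^2 - 2*37 = 43
y3 = s (x1 - x3) - y1 mod 53 = 8 * (37 - 43) - 23 = 35

2P = (43, 35)


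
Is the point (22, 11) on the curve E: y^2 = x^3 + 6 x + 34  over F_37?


Check whether y^2 = x^3 + 6 x + 34 (mod 37) for (x, y) = (22, 11).
LHS: y^2 = 11^2 mod 37 = 10
RHS: x^3 + 6 x + 34 = 22^3 + 6*22 + 34 mod 37 = 10
LHS = RHS

Yes, on the curve


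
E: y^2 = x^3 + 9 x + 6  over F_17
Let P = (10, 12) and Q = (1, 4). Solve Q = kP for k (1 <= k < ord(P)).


Enumerate multiples of P until we hit Q = (1, 4):
  1P = (10, 12)
  2P = (1, 4)
Match found at i = 2.

k = 2


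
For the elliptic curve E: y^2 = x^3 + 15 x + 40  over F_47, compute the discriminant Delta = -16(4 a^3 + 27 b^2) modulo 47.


4 a^3 + 27 b^2 = 4*15^3 + 27*40^2 = 13500 + 43200 = 56700
Delta = -16 * (56700) = -907200
Delta mod 47 = 41

Delta = 41 (mod 47)


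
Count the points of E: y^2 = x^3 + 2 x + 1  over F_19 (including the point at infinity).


For each x in F_19, count y with y^2 = x^3 + 2 x + 1 mod 19:
  x = 0: RHS = 1, y in [1, 18]  -> 2 point(s)
  x = 1: RHS = 4, y in [2, 17]  -> 2 point(s)
  x = 4: RHS = 16, y in [4, 15]  -> 2 point(s)
  x = 6: RHS = 1, y in [1, 18]  -> 2 point(s)
  x = 7: RHS = 16, y in [4, 15]  -> 2 point(s)
  x = 8: RHS = 16, y in [4, 15]  -> 2 point(s)
  x = 9: RHS = 7, y in [8, 11]  -> 2 point(s)
  x = 11: RHS = 5, y in [9, 10]  -> 2 point(s)
  x = 12: RHS = 5, y in [9, 10]  -> 2 point(s)
  x = 13: RHS = 1, y in [1, 18]  -> 2 point(s)
  x = 15: RHS = 5, y in [9, 10]  -> 2 point(s)
  x = 16: RHS = 6, y in [5, 14]  -> 2 point(s)
  x = 18: RHS = 17, y in [6, 13]  -> 2 point(s)
Affine points: 26. Add the point at infinity: total = 27.

#E(F_19) = 27


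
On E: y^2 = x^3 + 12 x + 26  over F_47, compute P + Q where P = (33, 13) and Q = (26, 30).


P != Q, so use the chord formula.
s = (y2 - y1) / (x2 - x1) = (17) / (40) mod 47 = 11
x3 = s^2 - x1 - x2 mod 47 = 11^2 - 33 - 26 = 15
y3 = s (x1 - x3) - y1 mod 47 = 11 * (33 - 15) - 13 = 44

P + Q = (15, 44)


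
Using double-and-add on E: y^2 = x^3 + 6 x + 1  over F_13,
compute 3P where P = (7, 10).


k = 3 = 11_2 (binary, LSB first: 11)
Double-and-add from P = (7, 10):
  bit 0 = 1: acc = O + (7, 10) = (7, 10)
  bit 1 = 1: acc = (7, 10) + (9, 2) = (0, 1)

3P = (0, 1)


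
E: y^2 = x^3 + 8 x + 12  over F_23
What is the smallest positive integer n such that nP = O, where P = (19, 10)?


Compute successive multiples of P until we hit O:
  1P = (19, 10)
  2P = (14, 4)
  3P = (8, 17)
  4P = (8, 6)
  5P = (14, 19)
  6P = (19, 13)
  7P = O

ord(P) = 7


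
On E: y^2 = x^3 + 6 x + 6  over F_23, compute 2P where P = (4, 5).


Doubling: s = (3 x1^2 + a) / (2 y1)
s = (3*4^2 + 6) / (2*5) mod 23 = 10
x3 = s^2 - 2 x1 mod 23 = 10^2 - 2*4 = 0
y3 = s (x1 - x3) - y1 mod 23 = 10 * (4 - 0) - 5 = 12

2P = (0, 12)


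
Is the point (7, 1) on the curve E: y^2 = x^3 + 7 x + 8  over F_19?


Check whether y^2 = x^3 + 7 x + 8 (mod 19) for (x, y) = (7, 1).
LHS: y^2 = 1^2 mod 19 = 1
RHS: x^3 + 7 x + 8 = 7^3 + 7*7 + 8 mod 19 = 1
LHS = RHS

Yes, on the curve


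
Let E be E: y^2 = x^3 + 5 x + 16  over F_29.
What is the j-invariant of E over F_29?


Delta = -16(4 a^3 + 27 b^2) mod 29 = 18
-1728 * (4 a)^3 = -1728 * (4*5)^3 mod 29 = 10
j = 10 * 18^(-1) mod 29 = 7

j = 7 (mod 29)


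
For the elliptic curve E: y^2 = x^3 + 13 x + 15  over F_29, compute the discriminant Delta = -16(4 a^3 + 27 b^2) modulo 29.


4 a^3 + 27 b^2 = 4*13^3 + 27*15^2 = 8788 + 6075 = 14863
Delta = -16 * (14863) = -237808
Delta mod 29 = 21

Delta = 21 (mod 29)


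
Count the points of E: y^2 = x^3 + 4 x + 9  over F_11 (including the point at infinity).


For each x in F_11, count y with y^2 = x^3 + 4 x + 9 mod 11:
  x = 0: RHS = 9, y in [3, 8]  -> 2 point(s)
  x = 1: RHS = 3, y in [5, 6]  -> 2 point(s)
  x = 2: RHS = 3, y in [5, 6]  -> 2 point(s)
  x = 3: RHS = 4, y in [2, 9]  -> 2 point(s)
  x = 4: RHS = 1, y in [1, 10]  -> 2 point(s)
  x = 5: RHS = 0, y in [0]  -> 1 point(s)
  x = 8: RHS = 3, y in [5, 6]  -> 2 point(s)
  x = 9: RHS = 4, y in [2, 9]  -> 2 point(s)
  x = 10: RHS = 4, y in [2, 9]  -> 2 point(s)
Affine points: 17. Add the point at infinity: total = 18.

#E(F_11) = 18


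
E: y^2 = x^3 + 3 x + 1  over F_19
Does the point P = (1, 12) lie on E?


Check whether y^2 = x^3 + 3 x + 1 (mod 19) for (x, y) = (1, 12).
LHS: y^2 = 12^2 mod 19 = 11
RHS: x^3 + 3 x + 1 = 1^3 + 3*1 + 1 mod 19 = 5
LHS != RHS

No, not on the curve


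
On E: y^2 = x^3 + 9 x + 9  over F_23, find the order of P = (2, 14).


Compute successive multiples of P until we hit O:
  1P = (2, 14)
  2P = (21, 12)
  3P = (6, 7)
  4P = (8, 8)
  5P = (14, 21)
  6P = (19, 1)
  7P = (15, 0)
  8P = (19, 22)
  ... (continuing to 14P)
  14P = O

ord(P) = 14


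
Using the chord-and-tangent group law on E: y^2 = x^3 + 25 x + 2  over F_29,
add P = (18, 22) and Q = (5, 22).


P != Q, so use the chord formula.
s = (y2 - y1) / (x2 - x1) = (0) / (16) mod 29 = 0
x3 = s^2 - x1 - x2 mod 29 = 0^2 - 18 - 5 = 6
y3 = s (x1 - x3) - y1 mod 29 = 0 * (18 - 6) - 22 = 7

P + Q = (6, 7)


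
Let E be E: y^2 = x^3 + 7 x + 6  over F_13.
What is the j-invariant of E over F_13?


Delta = -16(4 a^3 + 27 b^2) mod 13 = 1
-1728 * (4 a)^3 = -1728 * (4*7)^3 mod 13 = 8
j = 8 * 1^(-1) mod 13 = 8

j = 8 (mod 13)


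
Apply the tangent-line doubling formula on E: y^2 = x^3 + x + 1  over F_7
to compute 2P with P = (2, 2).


Doubling: s = (3 x1^2 + a) / (2 y1)
s = (3*2^2 + 1) / (2*2) mod 7 = 5
x3 = s^2 - 2 x1 mod 7 = 5^2 - 2*2 = 0
y3 = s (x1 - x3) - y1 mod 7 = 5 * (2 - 0) - 2 = 1

2P = (0, 1)


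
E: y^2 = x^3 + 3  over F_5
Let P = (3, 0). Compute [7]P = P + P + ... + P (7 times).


k = 7 = 111_2 (binary, LSB first: 111)
Double-and-add from P = (3, 0):
  bit 0 = 1: acc = O + (3, 0) = (3, 0)
  bit 1 = 1: acc = (3, 0) + O = (3, 0)
  bit 2 = 1: acc = (3, 0) + O = (3, 0)

7P = (3, 0)


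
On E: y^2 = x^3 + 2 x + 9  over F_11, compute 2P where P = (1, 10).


Doubling: s = (3 x1^2 + a) / (2 y1)
s = (3*1^2 + 2) / (2*10) mod 11 = 3
x3 = s^2 - 2 x1 mod 11 = 3^2 - 2*1 = 7
y3 = s (x1 - x3) - y1 mod 11 = 3 * (1 - 7) - 10 = 5

2P = (7, 5)


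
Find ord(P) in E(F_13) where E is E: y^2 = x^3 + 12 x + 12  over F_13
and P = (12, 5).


Compute successive multiples of P until we hit O:
  1P = (12, 5)
  2P = (1, 5)
  3P = (0, 8)
  4P = (10, 1)
  5P = (8, 3)
  6P = (3, 6)
  7P = (7, 6)
  8P = (6, 12)
  ... (continuing to 19P)
  19P = O

ord(P) = 19


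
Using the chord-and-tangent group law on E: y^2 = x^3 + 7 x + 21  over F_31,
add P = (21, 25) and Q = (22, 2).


P != Q, so use the chord formula.
s = (y2 - y1) / (x2 - x1) = (8) / (1) mod 31 = 8
x3 = s^2 - x1 - x2 mod 31 = 8^2 - 21 - 22 = 21
y3 = s (x1 - x3) - y1 mod 31 = 8 * (21 - 21) - 25 = 6

P + Q = (21, 6)


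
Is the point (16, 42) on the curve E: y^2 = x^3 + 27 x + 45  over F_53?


Check whether y^2 = x^3 + 27 x + 45 (mod 53) for (x, y) = (16, 42).
LHS: y^2 = 42^2 mod 53 = 15
RHS: x^3 + 27 x + 45 = 16^3 + 27*16 + 45 mod 53 = 15
LHS = RHS

Yes, on the curve


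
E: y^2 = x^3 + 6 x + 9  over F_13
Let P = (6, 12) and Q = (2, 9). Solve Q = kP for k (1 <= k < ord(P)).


Enumerate multiples of P until we hit Q = (2, 9):
  1P = (6, 12)
  2P = (0, 10)
  3P = (10, 4)
  4P = (1, 4)
  5P = (7, 2)
  6P = (9, 5)
  7P = (2, 9)
Match found at i = 7.

k = 7


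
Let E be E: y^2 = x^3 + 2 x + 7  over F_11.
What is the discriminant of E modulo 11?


4 a^3 + 27 b^2 = 4*2^3 + 27*7^2 = 32 + 1323 = 1355
Delta = -16 * (1355) = -21680
Delta mod 11 = 1

Delta = 1 (mod 11)


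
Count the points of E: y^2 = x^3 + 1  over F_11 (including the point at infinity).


For each x in F_11, count y with y^2 = x^3 + 0 x + 1 mod 11:
  x = 0: RHS = 1, y in [1, 10]  -> 2 point(s)
  x = 2: RHS = 9, y in [3, 8]  -> 2 point(s)
  x = 5: RHS = 5, y in [4, 7]  -> 2 point(s)
  x = 7: RHS = 3, y in [5, 6]  -> 2 point(s)
  x = 9: RHS = 4, y in [2, 9]  -> 2 point(s)
  x = 10: RHS = 0, y in [0]  -> 1 point(s)
Affine points: 11. Add the point at infinity: total = 12.

#E(F_11) = 12


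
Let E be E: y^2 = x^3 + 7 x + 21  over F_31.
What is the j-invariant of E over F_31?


Delta = -16(4 a^3 + 27 b^2) mod 31 = 10
-1728 * (4 a)^3 = -1728 * (4*7)^3 mod 31 = 1
j = 1 * 10^(-1) mod 31 = 28

j = 28 (mod 31)


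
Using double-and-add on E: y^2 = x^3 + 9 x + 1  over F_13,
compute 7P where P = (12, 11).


k = 7 = 111_2 (binary, LSB first: 111)
Double-and-add from P = (12, 11):
  bit 0 = 1: acc = O + (12, 11) = (12, 11)
  bit 1 = 1: acc = (12, 11) + (11, 12) = (4, 7)
  bit 2 = 1: acc = (4, 7) + (7, 11) = (11, 1)

7P = (11, 1)


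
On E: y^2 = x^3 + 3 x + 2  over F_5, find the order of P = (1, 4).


Compute successive multiples of P until we hit O:
  1P = (1, 4)
  2P = (2, 4)
  3P = (2, 1)
  4P = (1, 1)
  5P = O

ord(P) = 5


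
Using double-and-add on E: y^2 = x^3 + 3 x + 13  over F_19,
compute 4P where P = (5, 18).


k = 4 = 100_2 (binary, LSB first: 001)
Double-and-add from P = (5, 18):
  bit 0 = 0: acc unchanged = O
  bit 1 = 0: acc unchanged = O
  bit 2 = 1: acc = O + (6, 0) = (6, 0)

4P = (6, 0)


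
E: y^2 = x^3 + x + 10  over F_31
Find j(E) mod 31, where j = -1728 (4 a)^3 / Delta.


Delta = -16(4 a^3 + 27 b^2) mod 31 = 12
-1728 * (4 a)^3 = -1728 * (4*1)^3 mod 31 = 16
j = 16 * 12^(-1) mod 31 = 22

j = 22 (mod 31)


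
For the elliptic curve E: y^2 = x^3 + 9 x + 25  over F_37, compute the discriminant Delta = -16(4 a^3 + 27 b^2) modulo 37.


4 a^3 + 27 b^2 = 4*9^3 + 27*25^2 = 2916 + 16875 = 19791
Delta = -16 * (19791) = -316656
Delta mod 37 = 27

Delta = 27 (mod 37)
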